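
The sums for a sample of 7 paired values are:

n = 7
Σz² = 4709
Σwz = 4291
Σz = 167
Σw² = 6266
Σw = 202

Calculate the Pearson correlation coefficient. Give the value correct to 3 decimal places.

-0.939

r = (nΣwz − ΣwΣz) / √[(nΣw² − (Σw)²)(nΣz² − (Σz)²)]
Numerator: 7×4291 − 202×167 = -3697
Denominator: √[(43862 − 40804)(32963 − 27889)] = √[3058 × 5074] = 3939.0725
r = -3697 / 3939.0725 ≈ -0.939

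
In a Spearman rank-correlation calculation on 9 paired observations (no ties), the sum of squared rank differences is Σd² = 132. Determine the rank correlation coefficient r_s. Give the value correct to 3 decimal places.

-0.100

ρ = 1 − 6Σd² / [n(n²−1)] = 1 − 6×132 / (9×80)
  = 1 − 792/720 = 1 − 1.1000 ≈ -0.100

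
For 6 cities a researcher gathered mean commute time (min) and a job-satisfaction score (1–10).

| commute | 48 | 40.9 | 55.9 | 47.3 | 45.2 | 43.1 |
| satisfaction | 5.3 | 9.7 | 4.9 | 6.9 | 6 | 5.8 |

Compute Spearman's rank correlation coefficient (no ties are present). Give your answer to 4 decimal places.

Rank commute: 5, 1, 6, 4, 3, 2
Rank satisfaction: 2, 6, 1, 5, 4, 3
d = rank(commute) − rank(satisfaction): 3, -5, 5, -1, -1, -1; Σd² = 62
ρ = 1 − 6Σd² / [n(n²−1)] = 1 − 6×62 / (6×35) = 1 − 372/210 ≈ -0.7714

-0.7714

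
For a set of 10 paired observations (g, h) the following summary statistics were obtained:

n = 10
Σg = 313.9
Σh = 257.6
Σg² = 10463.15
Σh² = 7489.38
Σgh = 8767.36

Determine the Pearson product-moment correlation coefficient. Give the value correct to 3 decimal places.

r = (nΣgh − ΣgΣh) / √[(nΣg² − (Σg)²)(nΣh² − (Σh)²)]
Numerator: 10×8767.36 − 313.9×257.6 = 6812.96
Denominator: √[(104631.5 − 98533.21)(74893.8 − 66357.76)] = √[6098.29 × 8536.04] = 7214.9322
r = 6812.96 / 7214.9322 ≈ 0.944

0.944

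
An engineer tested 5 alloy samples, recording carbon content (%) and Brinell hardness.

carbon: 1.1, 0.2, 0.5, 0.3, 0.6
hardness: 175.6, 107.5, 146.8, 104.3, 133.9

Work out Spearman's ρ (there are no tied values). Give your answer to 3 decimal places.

Rank carbon: 5, 1, 3, 2, 4
Rank hardness: 5, 2, 4, 1, 3
d = rank(carbon) − rank(hardness): 0, -1, -1, 1, 1; Σd² = 4
ρ = 1 − 6Σd² / [n(n²−1)] = 1 − 6×4 / (5×24) = 1 − 24/120 ≈ 0.800

0.800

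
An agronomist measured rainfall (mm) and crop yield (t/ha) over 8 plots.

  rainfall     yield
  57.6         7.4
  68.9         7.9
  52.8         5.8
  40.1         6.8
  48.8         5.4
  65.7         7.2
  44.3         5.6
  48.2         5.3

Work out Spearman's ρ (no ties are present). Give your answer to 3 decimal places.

Rank rainfall: 6, 8, 5, 1, 4, 7, 2, 3
Rank yield: 7, 8, 4, 5, 2, 6, 3, 1
d = rank(rainfall) − rank(yield): -1, 0, 1, -4, 2, 1, -1, 2; Σd² = 28
ρ = 1 − 6Σd² / [n(n²−1)] = 1 − 6×28 / (8×63) = 1 − 168/504 ≈ 0.667

0.667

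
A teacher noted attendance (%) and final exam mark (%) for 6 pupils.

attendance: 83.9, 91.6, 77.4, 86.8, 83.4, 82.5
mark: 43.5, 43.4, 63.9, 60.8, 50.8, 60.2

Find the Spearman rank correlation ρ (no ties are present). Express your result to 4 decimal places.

-0.6571

Rank attendance: 4, 6, 1, 5, 3, 2
Rank mark: 2, 1, 6, 5, 3, 4
d = rank(attendance) − rank(mark): 2, 5, -5, 0, 0, -2; Σd² = 58
ρ = 1 − 6Σd² / [n(n²−1)] = 1 − 6×58 / (6×35) = 1 − 348/210 ≈ -0.6571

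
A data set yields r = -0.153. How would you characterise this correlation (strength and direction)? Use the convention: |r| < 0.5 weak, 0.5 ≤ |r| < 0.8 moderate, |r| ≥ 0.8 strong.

r = -0.153 < 0 so the relationship is negative.
|r| = 0.153, which falls in the weak range.

weak negative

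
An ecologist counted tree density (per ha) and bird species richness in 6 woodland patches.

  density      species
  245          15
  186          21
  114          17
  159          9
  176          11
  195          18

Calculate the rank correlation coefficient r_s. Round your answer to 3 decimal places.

0.314

Rank density: 6, 4, 1, 2, 3, 5
Rank species: 3, 6, 4, 1, 2, 5
d = rank(density) − rank(species): 3, -2, -3, 1, 1, 0; Σd² = 24
ρ = 1 − 6Σd² / [n(n²−1)] = 1 − 6×24 / (6×35) = 1 − 144/210 ≈ 0.314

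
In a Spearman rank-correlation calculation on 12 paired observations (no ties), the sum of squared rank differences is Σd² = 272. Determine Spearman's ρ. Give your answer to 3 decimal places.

0.049

ρ = 1 − 6Σd² / [n(n²−1)] = 1 − 6×272 / (12×143)
  = 1 − 1632/1716 = 1 − 0.9510 ≈ 0.049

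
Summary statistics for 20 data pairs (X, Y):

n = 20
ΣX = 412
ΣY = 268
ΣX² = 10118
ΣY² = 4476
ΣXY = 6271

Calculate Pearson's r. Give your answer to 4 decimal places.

r = (nΣXY − ΣXΣY) / √[(nΣX² − (ΣX)²)(nΣY² − (ΣY)²)]
Numerator: 20×6271 − 412×268 = 15004
Denominator: √[(202360 − 169744)(89520 − 71824)] = √[32616 × 17696] = 24024.4196
r = 15004 / 24024.4196 ≈ 0.6245

0.6245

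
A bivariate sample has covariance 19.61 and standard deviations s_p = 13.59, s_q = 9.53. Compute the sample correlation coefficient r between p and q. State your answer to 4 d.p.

0.1514

r = Cov(p,q) / (s_p · s_q) = 19.61 / (13.59 × 9.53)
  = 19.61 / 129.5127 ≈ 0.1514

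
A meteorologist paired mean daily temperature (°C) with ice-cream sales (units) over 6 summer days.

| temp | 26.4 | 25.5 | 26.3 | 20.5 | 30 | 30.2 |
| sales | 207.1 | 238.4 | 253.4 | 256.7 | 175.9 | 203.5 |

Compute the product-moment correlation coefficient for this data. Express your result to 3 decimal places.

n = 6, Σx = 158.9, Σy = 1335, Σx² = 4271.19, Σy² = 302184.48, Σxy = 34896.11
nΣxy − ΣxΣy = 209376.66 − 212131.5 = -2754.84
nΣx² − (Σx)² = 25627.14 − 25249.21 = 377.93; nΣy² − (Σy)² = 1813106.88 − 1782225 = 30881.88
r = -2754.84 / √(377.93 × 30881.88) = -2754.84 / 3416.3122 ≈ -0.806

-0.806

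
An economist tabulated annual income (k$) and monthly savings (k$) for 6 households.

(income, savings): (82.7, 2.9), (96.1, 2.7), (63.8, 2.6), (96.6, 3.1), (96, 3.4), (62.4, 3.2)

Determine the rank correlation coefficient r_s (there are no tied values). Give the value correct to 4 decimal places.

Rank income: 3, 5, 2, 6, 4, 1
Rank savings: 3, 2, 1, 4, 6, 5
d = rank(income) − rank(savings): 0, 3, 1, 2, -2, -4; Σd² = 34
ρ = 1 − 6Σd² / [n(n²−1)] = 1 − 6×34 / (6×35) = 1 − 204/210 ≈ 0.0286

0.0286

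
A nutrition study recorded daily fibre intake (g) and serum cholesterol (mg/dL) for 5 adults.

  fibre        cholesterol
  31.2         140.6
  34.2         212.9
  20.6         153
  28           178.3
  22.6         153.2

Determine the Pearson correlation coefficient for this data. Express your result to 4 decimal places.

0.5785

n = 5, Σx = 136.6, Σy = 838, Σx² = 3862.2, Σy² = 143764.9, Σxy = 23274.42
nΣxy − ΣxΣy = 116372.1 − 114470.8 = 1901.3
nΣx² − (Σx)² = 19311 − 18659.56 = 651.44; nΣy² − (Σy)² = 718824.5 − 702244 = 16580.5
r = 1901.3 / √(651.44 × 16580.5) = 1901.3 / 3286.5181 ≈ 0.5785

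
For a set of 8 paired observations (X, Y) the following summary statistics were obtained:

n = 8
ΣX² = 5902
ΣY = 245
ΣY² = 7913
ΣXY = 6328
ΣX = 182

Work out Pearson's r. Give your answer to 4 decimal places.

r = (nΣXY − ΣXΣY) / √[(nΣX² − (ΣX)²)(nΣY² − (ΣY)²)]
Numerator: 8×6328 − 182×245 = 6034
Denominator: √[(47216 − 33124)(63304 − 60025)] = √[14092 × 3279] = 6797.6222
r = 6034 / 6797.6222 ≈ 0.8877

0.8877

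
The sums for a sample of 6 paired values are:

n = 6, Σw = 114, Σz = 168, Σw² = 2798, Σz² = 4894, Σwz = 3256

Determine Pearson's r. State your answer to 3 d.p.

r = (nΣwz − ΣwΣz) / √[(nΣw² − (Σw)²)(nΣz² − (Σz)²)]
Numerator: 6×3256 − 114×168 = 384
Denominator: √[(16788 − 12996)(29364 − 28224)] = √[3792 × 1140] = 2079.1537
r = 384 / 2079.1537 ≈ 0.185

0.185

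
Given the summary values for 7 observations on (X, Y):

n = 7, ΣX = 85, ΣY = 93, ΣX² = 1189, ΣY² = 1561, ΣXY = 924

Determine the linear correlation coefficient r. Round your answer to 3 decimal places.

r = (nΣXY − ΣXΣY) / √[(nΣX² − (ΣX)²)(nΣY² − (ΣY)²)]
Numerator: 7×924 − 85×93 = -1437
Denominator: √[(8323 − 7225)(10927 − 8649)] = √[1098 × 2278] = 1581.5322
r = -1437 / 1581.5322 ≈ -0.909

-0.909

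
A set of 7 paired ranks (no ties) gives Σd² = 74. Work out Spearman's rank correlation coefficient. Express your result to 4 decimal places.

-0.3214

ρ = 1 − 6Σd² / [n(n²−1)] = 1 − 6×74 / (7×48)
  = 1 − 444/336 = 1 − 1.32143 ≈ -0.3214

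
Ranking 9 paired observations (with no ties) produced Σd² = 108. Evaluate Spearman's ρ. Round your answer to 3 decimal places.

ρ = 1 − 6Σd² / [n(n²−1)] = 1 − 6×108 / (9×80)
  = 1 − 648/720 = 1 − 0.9000 ≈ 0.100

0.100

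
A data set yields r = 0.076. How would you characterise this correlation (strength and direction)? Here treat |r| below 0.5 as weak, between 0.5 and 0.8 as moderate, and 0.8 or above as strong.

r = 0.076 > 0 so the relationship is positive.
|r| = 0.076, which falls in the weak range.

weak positive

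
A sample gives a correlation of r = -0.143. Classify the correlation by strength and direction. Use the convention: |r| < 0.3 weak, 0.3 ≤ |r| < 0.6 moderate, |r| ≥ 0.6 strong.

weak negative

r = -0.143 < 0 so the relationship is negative.
|r| = 0.143, which falls in the weak range.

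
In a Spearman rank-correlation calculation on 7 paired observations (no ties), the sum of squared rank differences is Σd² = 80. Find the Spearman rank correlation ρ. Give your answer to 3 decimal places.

-0.429

ρ = 1 − 6Σd² / [n(n²−1)] = 1 − 6×80 / (7×48)
  = 1 − 480/336 = 1 − 1.4286 ≈ -0.429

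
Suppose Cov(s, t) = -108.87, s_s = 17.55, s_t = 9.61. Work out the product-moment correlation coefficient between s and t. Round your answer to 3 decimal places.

-0.646

r = Cov(s,t) / (s_s · s_t) = -108.87 / (17.55 × 9.61)
  = -108.87 / 168.6555 ≈ -0.646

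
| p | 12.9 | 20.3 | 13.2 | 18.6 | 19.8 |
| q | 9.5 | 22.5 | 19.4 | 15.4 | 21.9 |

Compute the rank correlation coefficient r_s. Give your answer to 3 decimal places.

0.900

Rank p: 1, 5, 2, 3, 4
Rank q: 1, 5, 3, 2, 4
d = rank(p) − rank(q): 0, 0, -1, 1, 0; Σd² = 2
ρ = 1 − 6Σd² / [n(n²−1)] = 1 − 6×2 / (5×24) = 1 − 12/120 ≈ 0.900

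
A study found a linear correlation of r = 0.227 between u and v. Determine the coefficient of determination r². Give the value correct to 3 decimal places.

0.052

r² = (0.227)² = 0.052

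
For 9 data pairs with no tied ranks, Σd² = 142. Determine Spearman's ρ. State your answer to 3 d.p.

-0.183

ρ = 1 − 6Σd² / [n(n²−1)] = 1 − 6×142 / (9×80)
  = 1 − 852/720 = 1 − 1.1833 ≈ -0.183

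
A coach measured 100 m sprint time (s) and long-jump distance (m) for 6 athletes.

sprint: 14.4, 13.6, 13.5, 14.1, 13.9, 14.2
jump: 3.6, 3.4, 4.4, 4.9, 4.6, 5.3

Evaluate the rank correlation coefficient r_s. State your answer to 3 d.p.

0.314

Rank sprint: 6, 2, 1, 4, 3, 5
Rank jump: 2, 1, 3, 5, 4, 6
d = rank(sprint) − rank(jump): 4, 1, -2, -1, -1, -1; Σd² = 24
ρ = 1 − 6Σd² / [n(n²−1)] = 1 − 6×24 / (6×35) = 1 − 144/210 ≈ 0.314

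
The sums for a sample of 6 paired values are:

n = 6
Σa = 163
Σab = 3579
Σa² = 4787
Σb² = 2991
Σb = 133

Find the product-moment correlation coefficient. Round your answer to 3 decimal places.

r = (nΣab − ΣaΣb) / √[(nΣa² − (Σa)²)(nΣb² − (Σb)²)]
Numerator: 6×3579 − 163×133 = -205
Denominator: √[(28722 − 26569)(17946 − 17689)] = √[2153 × 257] = 743.8555
r = -205 / 743.8555 ≈ -0.276

-0.276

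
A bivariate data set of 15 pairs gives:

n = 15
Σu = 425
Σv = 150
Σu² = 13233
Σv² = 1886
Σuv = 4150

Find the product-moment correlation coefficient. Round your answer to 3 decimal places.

-0.147

r = (nΣuv − ΣuΣv) / √[(nΣu² − (Σu)²)(nΣv² − (Σv)²)]
Numerator: 15×4150 − 425×150 = -1500
Denominator: √[(198495 − 180625)(28290 − 22500)] = √[17870 × 5790] = 10171.8877
r = -1500 / 10171.8877 ≈ -0.147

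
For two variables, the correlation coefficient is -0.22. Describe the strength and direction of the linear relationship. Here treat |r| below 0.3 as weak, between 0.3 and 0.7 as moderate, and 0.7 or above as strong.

weak negative

r = -0.22 < 0 so the relationship is negative.
|r| = 0.22, which falls in the weak range.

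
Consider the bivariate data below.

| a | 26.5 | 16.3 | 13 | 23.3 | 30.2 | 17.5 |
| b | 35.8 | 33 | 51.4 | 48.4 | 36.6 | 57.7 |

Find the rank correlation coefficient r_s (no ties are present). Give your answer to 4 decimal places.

-0.2571

Rank a: 5, 2, 1, 4, 6, 3
Rank b: 2, 1, 5, 4, 3, 6
d = rank(a) − rank(b): 3, 1, -4, 0, 3, -3; Σd² = 44
ρ = 1 − 6Σd² / [n(n²−1)] = 1 − 6×44 / (6×35) = 1 − 264/210 ≈ -0.2571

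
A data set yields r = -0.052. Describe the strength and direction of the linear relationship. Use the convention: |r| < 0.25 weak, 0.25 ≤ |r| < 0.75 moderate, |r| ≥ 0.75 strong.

r = -0.052 < 0 so the relationship is negative.
|r| = 0.052, which falls in the weak range.

weak negative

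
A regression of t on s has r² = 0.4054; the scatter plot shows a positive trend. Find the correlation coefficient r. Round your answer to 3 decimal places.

0.637

|r| = √0.4054 = 0.637
The association is positive, so r = 0.637.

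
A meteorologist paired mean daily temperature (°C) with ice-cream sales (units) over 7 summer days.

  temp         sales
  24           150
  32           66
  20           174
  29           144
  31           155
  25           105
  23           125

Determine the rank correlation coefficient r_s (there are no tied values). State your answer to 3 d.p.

Rank temp: 3, 7, 1, 5, 6, 4, 2
Rank sales: 5, 1, 7, 4, 6, 2, 3
d = rank(temp) − rank(sales): -2, 6, -6, 1, 0, 2, -1; Σd² = 82
ρ = 1 − 6Σd² / [n(n²−1)] = 1 − 6×82 / (7×48) = 1 − 492/336 ≈ -0.464

-0.464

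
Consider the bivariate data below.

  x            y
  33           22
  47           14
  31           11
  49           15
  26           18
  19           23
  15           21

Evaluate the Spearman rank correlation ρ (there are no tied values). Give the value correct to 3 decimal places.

-0.500

Rank x: 5, 6, 4, 7, 3, 2, 1
Rank y: 6, 2, 1, 3, 4, 7, 5
d = rank(x) − rank(y): -1, 4, 3, 4, -1, -5, -4; Σd² = 84
ρ = 1 − 6Σd² / [n(n²−1)] = 1 − 6×84 / (7×48) = 1 − 504/336 ≈ -0.500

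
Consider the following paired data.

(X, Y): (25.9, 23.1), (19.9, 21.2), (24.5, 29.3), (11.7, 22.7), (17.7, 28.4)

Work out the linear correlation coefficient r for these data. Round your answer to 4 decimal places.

n = 5, ΣX = 99.7, ΣY = 124.7, ΣX² = 2117.25, ΣY² = 3163.39, ΣXY = 2506.29
nΣXY − ΣXΣY = 12531.45 − 12432.59 = 98.86
nΣX² − (ΣX)² = 10586.25 − 9940.09 = 646.16; nΣY² − (ΣY)² = 15816.95 − 15550.09 = 266.86
r = 98.86 / √(646.16 × 266.86) = 98.86 / 415.2520 ≈ 0.2381

0.2381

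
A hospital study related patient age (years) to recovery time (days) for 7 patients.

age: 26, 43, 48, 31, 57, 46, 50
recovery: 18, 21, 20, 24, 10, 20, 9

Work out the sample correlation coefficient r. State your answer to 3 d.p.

-0.619

n = 7, Σx = 301, Σy = 122, Σx² = 13655, Σy² = 2322, Σxy = 5015
nΣxy − ΣxΣy = 35105 − 36722 = -1617
nΣx² − (Σx)² = 95585 − 90601 = 4984; nΣy² − (Σy)² = 16254 − 14884 = 1370
r = -1617 / √(4984 × 1370) = -1617 / 2613.0595 ≈ -0.619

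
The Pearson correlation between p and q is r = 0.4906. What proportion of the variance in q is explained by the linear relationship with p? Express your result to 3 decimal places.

r² = (0.4906)² = 0.241

0.241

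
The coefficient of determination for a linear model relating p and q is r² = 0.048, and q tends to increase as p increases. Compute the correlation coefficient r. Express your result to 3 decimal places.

0.219

|r| = √0.048 = 0.219
The association is positive, so r = 0.219.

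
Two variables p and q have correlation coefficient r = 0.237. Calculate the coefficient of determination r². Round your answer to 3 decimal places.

r² = (0.237)² = 0.056

0.056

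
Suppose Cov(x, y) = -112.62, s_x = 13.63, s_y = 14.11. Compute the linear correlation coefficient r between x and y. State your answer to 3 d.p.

r = Cov(x,y) / (s_x · s_y) = -112.62 / (13.63 × 14.11)
  = -112.62 / 192.3193 ≈ -0.586

-0.586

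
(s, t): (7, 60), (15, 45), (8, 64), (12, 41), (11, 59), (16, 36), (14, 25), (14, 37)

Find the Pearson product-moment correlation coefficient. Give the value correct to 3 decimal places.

n = 8, Σs = 97, Σt = 367, Σs² = 1251, Σt² = 18173, Σst = 4192
nΣst − ΣsΣt = 33536 − 35599 = -2063
nΣs² − (Σs)² = 10008 − 9409 = 599; nΣt² − (Σt)² = 145384 − 134689 = 10695
r = -2063 / √(599 × 10695) = -2063 / 2531.0680 ≈ -0.815

-0.815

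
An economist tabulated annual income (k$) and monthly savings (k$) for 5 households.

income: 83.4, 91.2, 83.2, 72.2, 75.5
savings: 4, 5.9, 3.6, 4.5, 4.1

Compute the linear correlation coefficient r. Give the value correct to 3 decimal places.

0.504

n = 5, Σx = 405.5, Σy = 22.1, Σx² = 33108.33, Σy² = 100.83, Σxy = 1805.65
nΣxy − ΣxΣy = 9028.25 − 8961.55 = 66.7
nΣx² − (Σx)² = 165541.65 − 164430.25 = 1111.4; nΣy² − (Σy)² = 504.15 − 488.41 = 15.74
r = 66.7 / √(1111.4 × 15.74) = 66.7 / 132.2628 ≈ 0.504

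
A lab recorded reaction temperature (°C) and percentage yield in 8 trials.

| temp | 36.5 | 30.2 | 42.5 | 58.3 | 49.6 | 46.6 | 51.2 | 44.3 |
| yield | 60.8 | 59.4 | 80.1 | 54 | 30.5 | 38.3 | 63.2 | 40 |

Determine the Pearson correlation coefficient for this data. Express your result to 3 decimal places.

n = 8, Σx = 359.2, Σy = 426.3, Σx² = 16665.08, Σy² = 24548.39, Σxy = 18870.95
nΣxy − ΣxΣy = 150967.6 − 153126.96 = -2159.36
nΣx² − (Σx)² = 133320.64 − 129024.64 = 4296; nΣy² − (Σy)² = 196387.12 − 181731.69 = 14655.43
r = -2159.36 / √(4296 × 14655.43) = -2159.36 / 7934.7166 ≈ -0.272

-0.272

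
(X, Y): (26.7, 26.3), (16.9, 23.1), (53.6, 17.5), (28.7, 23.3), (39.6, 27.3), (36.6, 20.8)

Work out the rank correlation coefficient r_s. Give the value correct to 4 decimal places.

-0.2571

Rank X: 2, 1, 6, 3, 5, 4
Rank Y: 5, 3, 1, 4, 6, 2
d = rank(X) − rank(Y): -3, -2, 5, -1, -1, 2; Σd² = 44
ρ = 1 − 6Σd² / [n(n²−1)] = 1 − 6×44 / (6×35) = 1 − 264/210 ≈ -0.2571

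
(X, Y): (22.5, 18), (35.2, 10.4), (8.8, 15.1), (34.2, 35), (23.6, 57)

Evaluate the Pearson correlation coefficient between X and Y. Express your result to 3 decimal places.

0.095

n = 5, ΣX = 124.3, ΣY = 135.5, ΣX² = 3549.33, ΣY² = 5134.17, ΣXY = 3446.16
nΣXY − ΣXΣY = 17230.8 − 16842.65 = 388.15
nΣX² − (ΣX)² = 17746.65 − 15450.49 = 2296.16; nΣY² − (ΣY)² = 25670.85 − 18360.25 = 7310.6
r = 388.15 / √(2296.16 × 7310.6) = 388.15 / 4097.1096 ≈ 0.095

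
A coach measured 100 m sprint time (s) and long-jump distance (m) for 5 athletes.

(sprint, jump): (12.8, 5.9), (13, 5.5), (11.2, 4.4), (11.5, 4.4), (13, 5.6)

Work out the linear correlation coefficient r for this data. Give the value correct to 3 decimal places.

n = 5, Σx = 61.5, Σy = 25.8, Σx² = 759.53, Σy² = 135.14, Σxy = 319.7
nΣxy − ΣxΣy = 1598.5 − 1586.7 = 11.8
nΣx² − (Σx)² = 3797.65 − 3782.25 = 15.4; nΣy² − (Σy)² = 675.7 − 665.64 = 10.06
r = 11.8 / √(15.4 × 10.06) = 11.8 / 12.4468 ≈ 0.948

0.948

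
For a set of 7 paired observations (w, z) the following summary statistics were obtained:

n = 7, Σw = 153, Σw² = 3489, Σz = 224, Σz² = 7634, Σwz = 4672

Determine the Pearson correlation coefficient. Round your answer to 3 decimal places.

r = (nΣwz − ΣwΣz) / √[(nΣw² − (Σw)²)(nΣz² − (Σz)²)]
Numerator: 7×4672 − 153×224 = -1568
Denominator: √[(24423 − 23409)(53438 − 50176)] = √[1014 × 3262] = 1818.6995
r = -1568 / 1818.6995 ≈ -0.862

-0.862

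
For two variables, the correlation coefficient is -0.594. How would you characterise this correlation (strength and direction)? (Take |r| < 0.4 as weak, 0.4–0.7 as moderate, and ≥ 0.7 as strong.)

r = -0.594 < 0 so the relationship is negative.
|r| = 0.594, which falls in the moderate range.

moderate negative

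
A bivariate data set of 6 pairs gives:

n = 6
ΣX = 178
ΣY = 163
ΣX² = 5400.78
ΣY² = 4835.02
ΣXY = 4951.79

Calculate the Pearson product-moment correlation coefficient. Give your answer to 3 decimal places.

r = (nΣXY − ΣXΣY) / √[(nΣX² − (ΣX)²)(nΣY² − (ΣY)²)]
Numerator: 6×4951.79 − 178×163 = 696.74
Denominator: √[(32404.68 − 31684)(29010.12 − 26569)] = √[720.68 × 2441.12] = 1326.3734
r = 696.74 / 1326.3734 ≈ 0.525

0.525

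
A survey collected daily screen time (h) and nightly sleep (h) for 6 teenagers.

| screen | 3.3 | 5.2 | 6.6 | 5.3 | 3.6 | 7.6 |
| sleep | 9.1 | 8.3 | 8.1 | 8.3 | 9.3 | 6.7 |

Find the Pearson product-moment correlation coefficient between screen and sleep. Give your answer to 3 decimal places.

-0.944

n = 6, Σx = 31.6, Σy = 49.8, Σx² = 180.3, Σy² = 417.58, Σxy = 255.04
nΣxy − ΣxΣy = 1530.24 − 1573.68 = -43.44
nΣx² − (Σx)² = 1081.8 − 998.56 = 83.24; nΣy² − (Σy)² = 2505.48 − 2480.04 = 25.44
r = -43.44 / √(83.24 × 25.44) = -43.44 / 46.0177 ≈ -0.944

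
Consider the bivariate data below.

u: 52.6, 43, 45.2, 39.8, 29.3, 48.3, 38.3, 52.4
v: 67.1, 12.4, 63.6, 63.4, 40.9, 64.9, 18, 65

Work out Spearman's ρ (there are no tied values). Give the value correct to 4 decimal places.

Rank u: 8, 4, 5, 3, 1, 6, 2, 7
Rank v: 8, 1, 5, 4, 3, 6, 2, 7
d = rank(u) − rank(v): 0, 3, 0, -1, -2, 0, 0, 0; Σd² = 14
ρ = 1 − 6Σd² / [n(n²−1)] = 1 − 6×14 / (8×63) = 1 − 84/504 ≈ 0.8333

0.8333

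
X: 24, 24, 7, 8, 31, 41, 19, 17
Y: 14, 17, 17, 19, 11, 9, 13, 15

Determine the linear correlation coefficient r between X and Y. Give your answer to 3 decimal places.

n = 8, ΣX = 171, ΣY = 115, ΣX² = 4557, ΣY² = 1731, ΣXY = 2227
nΣXY − ΣXΣY = 17816 − 19665 = -1849
nΣX² − (ΣX)² = 36456 − 29241 = 7215; nΣY² − (ΣY)² = 13848 − 13225 = 623
r = -1849 / √(7215 × 623) = -1849 / 2120.1285 ≈ -0.872

-0.872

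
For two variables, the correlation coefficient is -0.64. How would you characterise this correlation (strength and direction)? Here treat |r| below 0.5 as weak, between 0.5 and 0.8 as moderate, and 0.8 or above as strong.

r = -0.64 < 0 so the relationship is negative.
|r| = 0.64, which falls in the moderate range.

moderate negative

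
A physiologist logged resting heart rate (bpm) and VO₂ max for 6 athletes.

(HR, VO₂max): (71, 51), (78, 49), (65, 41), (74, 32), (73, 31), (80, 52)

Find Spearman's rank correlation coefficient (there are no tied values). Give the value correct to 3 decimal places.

0.371

Rank HR: 2, 5, 1, 4, 3, 6
Rank VO₂max: 5, 4, 3, 2, 1, 6
d = rank(HR) − rank(VO₂max): -3, 1, -2, 2, 2, 0; Σd² = 22
ρ = 1 − 6Σd² / [n(n²−1)] = 1 − 6×22 / (6×35) = 1 − 132/210 ≈ 0.371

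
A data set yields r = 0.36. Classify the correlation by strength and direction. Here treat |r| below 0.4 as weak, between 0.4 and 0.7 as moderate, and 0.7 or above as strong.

r = 0.36 > 0 so the relationship is positive.
|r| = 0.36, which falls in the weak range.

weak positive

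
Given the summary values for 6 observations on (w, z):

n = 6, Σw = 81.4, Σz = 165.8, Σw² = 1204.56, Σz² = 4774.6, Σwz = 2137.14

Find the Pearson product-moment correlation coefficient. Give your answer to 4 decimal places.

r = (nΣwz − ΣwΣz) / √[(nΣw² − (Σw)²)(nΣz² − (Σz)²)]
Numerator: 6×2137.14 − 81.4×165.8 = -673.28
Denominator: √[(7227.36 − 6625.96)(28647.6 − 27489.64)] = √[601.4 × 1157.96] = 834.5041
r = -673.28 / 834.5041 ≈ -0.8068

-0.8068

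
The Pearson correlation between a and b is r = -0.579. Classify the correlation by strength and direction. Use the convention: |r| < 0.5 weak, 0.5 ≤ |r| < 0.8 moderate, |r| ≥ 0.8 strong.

r = -0.579 < 0 so the relationship is negative.
|r| = 0.579, which falls in the moderate range.

moderate negative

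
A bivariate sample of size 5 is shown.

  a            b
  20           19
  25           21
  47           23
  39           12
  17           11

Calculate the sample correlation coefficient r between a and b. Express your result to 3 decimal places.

0.343

n = 5, Σa = 148, Σb = 86, Σa² = 5044, Σb² = 1596, Σab = 2641
nΣab − ΣaΣb = 13205 − 12728 = 477
nΣa² − (Σa)² = 25220 − 21904 = 3316; nΣb² − (Σb)² = 7980 − 7396 = 584
r = 477 / √(3316 × 584) = 477 / 1391.5976 ≈ 0.343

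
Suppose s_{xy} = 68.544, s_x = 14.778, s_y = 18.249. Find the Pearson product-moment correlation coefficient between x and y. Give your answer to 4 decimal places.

0.2542

r = Cov(x,y) / (s_x · s_y) = 68.544 / (14.778 × 18.249)
  = 68.544 / 269.6837 ≈ 0.2542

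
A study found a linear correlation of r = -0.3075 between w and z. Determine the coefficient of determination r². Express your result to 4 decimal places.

0.0946

r² = (-0.3075)² = 0.0946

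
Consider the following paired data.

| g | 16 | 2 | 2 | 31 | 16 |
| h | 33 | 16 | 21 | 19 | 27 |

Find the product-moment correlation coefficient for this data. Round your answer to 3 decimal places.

0.209

n = 5, Σg = 67, Σh = 116, Σg² = 1481, Σh² = 2876, Σgh = 1623
nΣgh − ΣgΣh = 8115 − 7772 = 343
nΣg² − (Σg)² = 7405 − 4489 = 2916; nΣh² − (Σh)² = 14380 − 13456 = 924
r = 343 / √(2916 × 924) = 343 / 1641.4579 ≈ 0.209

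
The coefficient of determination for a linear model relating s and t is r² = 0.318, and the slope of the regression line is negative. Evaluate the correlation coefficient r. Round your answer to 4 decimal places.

-0.5639

|r| = √0.318 = 0.5639
The association is negative, so r = −0.5639.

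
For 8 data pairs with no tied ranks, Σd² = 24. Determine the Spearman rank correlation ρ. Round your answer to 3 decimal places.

0.714

ρ = 1 − 6Σd² / [n(n²−1)] = 1 − 6×24 / (8×63)
  = 1 − 144/504 = 1 − 0.2857 ≈ 0.714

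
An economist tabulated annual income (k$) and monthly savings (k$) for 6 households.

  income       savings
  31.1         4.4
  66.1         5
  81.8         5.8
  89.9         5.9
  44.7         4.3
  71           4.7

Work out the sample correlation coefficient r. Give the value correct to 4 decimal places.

n = 6, Σx = 384.6, Σy = 30.1, Σx² = 27148.76, Σy² = 153.39, Σxy = 1998.1
nΣxy − ΣxΣy = 11988.6 − 11576.46 = 412.14
nΣx² − (Σx)² = 162892.56 − 147917.16 = 14975.4; nΣy² − (Σy)² = 920.34 − 906.01 = 14.33
r = 412.14 / √(14975.4 × 14.33) = 412.14 / 463.2467 ≈ 0.8897

0.8897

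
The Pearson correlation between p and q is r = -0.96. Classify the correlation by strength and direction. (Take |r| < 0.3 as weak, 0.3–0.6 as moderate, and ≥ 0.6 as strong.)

strong negative

r = -0.96 < 0 so the relationship is negative.
|r| = 0.96, which falls in the strong range.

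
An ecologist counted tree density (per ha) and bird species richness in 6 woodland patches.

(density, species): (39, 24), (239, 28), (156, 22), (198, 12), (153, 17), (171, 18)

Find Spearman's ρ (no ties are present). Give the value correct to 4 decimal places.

0.0286

Rank density: 1, 6, 3, 5, 2, 4
Rank species: 5, 6, 4, 1, 2, 3
d = rank(density) − rank(species): -4, 0, -1, 4, 0, 1; Σd² = 34
ρ = 1 − 6Σd² / [n(n²−1)] = 1 − 6×34 / (6×35) = 1 − 204/210 ≈ 0.0286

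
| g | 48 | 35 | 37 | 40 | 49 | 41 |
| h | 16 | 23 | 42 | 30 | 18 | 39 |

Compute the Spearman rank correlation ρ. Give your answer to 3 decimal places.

-0.543

Rank g: 5, 1, 2, 3, 6, 4
Rank h: 1, 3, 6, 4, 2, 5
d = rank(g) − rank(h): 4, -2, -4, -1, 4, -1; Σd² = 54
ρ = 1 − 6Σd² / [n(n²−1)] = 1 − 6×54 / (6×35) = 1 − 324/210 ≈ -0.543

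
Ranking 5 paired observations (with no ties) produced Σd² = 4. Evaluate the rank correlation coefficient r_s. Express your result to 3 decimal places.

0.800

ρ = 1 − 6Σd² / [n(n²−1)] = 1 − 6×4 / (5×24)
  = 1 − 24/120 = 1 − 0.2000 ≈ 0.800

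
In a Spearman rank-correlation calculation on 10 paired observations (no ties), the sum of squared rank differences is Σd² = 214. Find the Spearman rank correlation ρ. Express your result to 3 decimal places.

ρ = 1 − 6Σd² / [n(n²−1)] = 1 − 6×214 / (10×99)
  = 1 − 1284/990 = 1 − 1.2970 ≈ -0.297

-0.297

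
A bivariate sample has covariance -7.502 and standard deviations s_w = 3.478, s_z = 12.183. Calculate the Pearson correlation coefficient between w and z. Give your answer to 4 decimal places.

-0.1770

r = Cov(w,z) / (s_w · s_z) = -7.502 / (3.478 × 12.183)
  = -7.502 / 42.3725 ≈ -0.1770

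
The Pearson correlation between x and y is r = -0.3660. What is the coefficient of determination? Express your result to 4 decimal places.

r² = (-0.3660)² = 0.1340

0.1340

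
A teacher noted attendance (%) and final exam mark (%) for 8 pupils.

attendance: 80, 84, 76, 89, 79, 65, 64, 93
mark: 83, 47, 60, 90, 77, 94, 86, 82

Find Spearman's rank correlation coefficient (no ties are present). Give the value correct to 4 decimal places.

Rank attendance: 5, 6, 3, 7, 4, 2, 1, 8
Rank mark: 5, 1, 2, 7, 3, 8, 6, 4
d = rank(attendance) − rank(mark): 0, 5, 1, 0, 1, -6, -5, 4; Σd² = 104
ρ = 1 − 6Σd² / [n(n²−1)] = 1 − 6×104 / (8×63) = 1 − 624/504 ≈ -0.2381

-0.2381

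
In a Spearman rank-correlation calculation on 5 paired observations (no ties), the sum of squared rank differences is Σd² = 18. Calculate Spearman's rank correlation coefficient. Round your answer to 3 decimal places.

ρ = 1 − 6Σd² / [n(n²−1)] = 1 − 6×18 / (5×24)
  = 1 − 108/120 = 1 − 0.9000 ≈ 0.100

0.100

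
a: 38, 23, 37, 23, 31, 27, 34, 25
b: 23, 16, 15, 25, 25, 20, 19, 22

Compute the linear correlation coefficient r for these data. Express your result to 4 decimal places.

n = 8, Σa = 238, Σb = 165, Σa² = 7342, Σb² = 3505, Σab = 4883
nΣab − ΣaΣb = 39064 − 39270 = -206
nΣa² − (Σa)² = 58736 − 56644 = 2092; nΣb² − (Σb)² = 28040 − 27225 = 815
r = -206 / √(2092 × 815) = -206 / 1305.7488 ≈ -0.1578

-0.1578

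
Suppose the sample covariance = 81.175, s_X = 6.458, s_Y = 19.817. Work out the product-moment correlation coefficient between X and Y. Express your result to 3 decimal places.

r = Cov(X,Y) / (s_X · s_Y) = 81.175 / (6.458 × 19.817)
  = 81.175 / 127.9782 ≈ 0.634

0.634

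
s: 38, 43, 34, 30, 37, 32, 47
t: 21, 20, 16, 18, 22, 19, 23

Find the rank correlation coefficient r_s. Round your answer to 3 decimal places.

0.750

Rank s: 5, 6, 3, 1, 4, 2, 7
Rank t: 5, 4, 1, 2, 6, 3, 7
d = rank(s) − rank(t): 0, 2, 2, -1, -2, -1, 0; Σd² = 14
ρ = 1 − 6Σd² / [n(n²−1)] = 1 − 6×14 / (7×48) = 1 − 84/336 ≈ 0.750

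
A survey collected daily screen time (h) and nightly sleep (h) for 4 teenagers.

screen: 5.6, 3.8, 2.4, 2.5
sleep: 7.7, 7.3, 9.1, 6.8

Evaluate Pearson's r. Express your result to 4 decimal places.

n = 4, Σx = 14.3, Σy = 30.9, Σx² = 57.81, Σy² = 241.63, Σxy = 109.7
nΣxy − ΣxΣy = 438.8 − 441.87 = -3.07
nΣx² − (Σx)² = 231.24 − 204.49 = 26.75; nΣy² − (Σy)² = 966.52 − 954.81 = 11.71
r = -3.07 / √(26.75 × 11.71) = -3.07 / 17.6987 ≈ -0.1735

-0.1735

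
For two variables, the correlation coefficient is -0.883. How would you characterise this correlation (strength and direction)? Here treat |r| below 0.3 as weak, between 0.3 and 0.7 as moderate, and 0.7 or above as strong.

r = -0.883 < 0 so the relationship is negative.
|r| = 0.883, which falls in the strong range.

strong negative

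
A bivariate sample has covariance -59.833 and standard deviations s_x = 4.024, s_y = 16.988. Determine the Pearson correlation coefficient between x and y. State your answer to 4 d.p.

-0.8753

r = Cov(x,y) / (s_x · s_y) = -59.833 / (4.024 × 16.988)
  = -59.833 / 68.3597 ≈ -0.8753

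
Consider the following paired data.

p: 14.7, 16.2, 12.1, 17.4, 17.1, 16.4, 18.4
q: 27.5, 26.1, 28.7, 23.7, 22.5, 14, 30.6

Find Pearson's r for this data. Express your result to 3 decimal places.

-0.188

n = 7, Σp = 112.3, Σq = 173.1, Σp² = 1827.63, Σq² = 4461.45, Σpq = 2764.11
nΣpq − ΣpΣq = 19348.77 − 19439.13 = -90.36
nΣp² − (Σp)² = 12793.41 − 12611.29 = 182.12; nΣq² − (Σq)² = 31230.15 − 29963.61 = 1266.54
r = -90.36 / √(182.12 × 1266.54) = -90.36 / 480.2731 ≈ -0.188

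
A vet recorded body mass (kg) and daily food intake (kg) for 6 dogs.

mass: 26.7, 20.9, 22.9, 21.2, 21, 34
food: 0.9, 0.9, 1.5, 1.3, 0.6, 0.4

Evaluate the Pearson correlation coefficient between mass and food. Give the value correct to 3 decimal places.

-0.559

n = 6, Σx = 146.7, Σy = 5.6, Σx² = 3720.55, Σy² = 6.08, Σxy = 130.95
nΣxy − ΣxΣy = 785.7 − 821.52 = -35.82
nΣx² − (Σx)² = 22323.3 − 21520.89 = 802.41; nΣy² − (Σy)² = 36.48 − 31.36 = 5.12
r = -35.82 / √(802.41 × 5.12) = -35.82 / 64.0963 ≈ -0.559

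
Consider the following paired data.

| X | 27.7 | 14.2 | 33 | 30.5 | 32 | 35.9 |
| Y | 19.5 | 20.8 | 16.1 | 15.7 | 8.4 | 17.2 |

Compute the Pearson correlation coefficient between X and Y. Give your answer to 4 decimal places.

n = 6, ΣX = 173.3, ΣY = 97.7, ΣX² = 5300.99, ΣY² = 1684.99, ΣXY = 2731.94
nΣXY − ΣXΣY = 16391.64 − 16931.41 = -539.77
nΣX² − (ΣX)² = 31805.94 − 30032.89 = 1773.05; nΣY² − (ΣY)² = 10109.94 − 9545.29 = 564.65
r = -539.77 / √(1773.05 × 564.65) = -539.77 / 1000.5762 ≈ -0.5395

-0.5395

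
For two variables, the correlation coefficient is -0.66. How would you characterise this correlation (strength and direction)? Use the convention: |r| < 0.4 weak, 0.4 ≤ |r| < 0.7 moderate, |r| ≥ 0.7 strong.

moderate negative

r = -0.66 < 0 so the relationship is negative.
|r| = 0.66, which falls in the moderate range.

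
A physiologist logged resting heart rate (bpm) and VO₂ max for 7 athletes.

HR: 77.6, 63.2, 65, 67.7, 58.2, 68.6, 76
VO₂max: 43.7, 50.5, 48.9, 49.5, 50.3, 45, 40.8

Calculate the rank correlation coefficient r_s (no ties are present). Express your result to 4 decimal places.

-0.8929

Rank HR: 7, 2, 3, 4, 1, 5, 6
Rank VO₂max: 2, 7, 4, 5, 6, 3, 1
d = rank(HR) − rank(VO₂max): 5, -5, -1, -1, -5, 2, 5; Σd² = 106
ρ = 1 − 6Σd² / [n(n²−1)] = 1 − 6×106 / (7×48) = 1 − 636/336 ≈ -0.8929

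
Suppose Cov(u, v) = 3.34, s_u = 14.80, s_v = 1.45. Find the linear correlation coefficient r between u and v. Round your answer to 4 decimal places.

0.1556

r = Cov(u,v) / (s_u · s_v) = 3.34 / (14.80 × 1.45)
  = 3.34 / 21.4600 ≈ 0.1556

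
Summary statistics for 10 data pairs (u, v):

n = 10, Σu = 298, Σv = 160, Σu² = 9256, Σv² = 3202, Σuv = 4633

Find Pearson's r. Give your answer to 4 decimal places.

-0.2749

r = (nΣuv − ΣuΣv) / √[(nΣu² − (Σu)²)(nΣv² − (Σv)²)]
Numerator: 10×4633 − 298×160 = -1350
Denominator: √[(92560 − 88804)(32020 − 25600)] = √[3756 × 6420] = 4910.5519
r = -1350 / 4910.5519 ≈ -0.2749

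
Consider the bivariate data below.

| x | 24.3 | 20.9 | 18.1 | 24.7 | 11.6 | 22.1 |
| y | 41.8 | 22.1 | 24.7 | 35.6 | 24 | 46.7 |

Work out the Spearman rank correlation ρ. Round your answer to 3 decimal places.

0.600

Rank x: 5, 3, 2, 6, 1, 4
Rank y: 5, 1, 3, 4, 2, 6
d = rank(x) − rank(y): 0, 2, -1, 2, -1, -2; Σd² = 14
ρ = 1 − 6Σd² / [n(n²−1)] = 1 − 6×14 / (6×35) = 1 − 84/210 ≈ 0.600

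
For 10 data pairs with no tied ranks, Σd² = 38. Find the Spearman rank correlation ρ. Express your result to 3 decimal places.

ρ = 1 − 6Σd² / [n(n²−1)] = 1 − 6×38 / (10×99)
  = 1 − 228/990 = 1 − 0.2303 ≈ 0.770

0.770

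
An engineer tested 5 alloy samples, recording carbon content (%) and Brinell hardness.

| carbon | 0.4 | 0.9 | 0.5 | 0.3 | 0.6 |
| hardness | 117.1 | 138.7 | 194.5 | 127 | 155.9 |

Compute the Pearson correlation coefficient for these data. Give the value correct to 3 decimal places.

0.165

n = 5, Σx = 2.7, Σy = 733.2, Σx² = 1.67, Σy² = 111214.16, Σxy = 400.56
nΣxy − ΣxΣy = 2002.8 − 1979.64 = 23.16
nΣx² − (Σx)² = 8.35 − 7.29 = 1.06; nΣy² − (Σy)² = 556070.8 − 537582.24 = 18488.56
r = 23.16 / √(1.06 × 18488.56) = 23.16 / 139.9924 ≈ 0.165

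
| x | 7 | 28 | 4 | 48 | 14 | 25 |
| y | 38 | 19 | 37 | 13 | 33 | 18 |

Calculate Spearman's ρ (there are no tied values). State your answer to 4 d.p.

Rank x: 2, 5, 1, 6, 3, 4
Rank y: 6, 3, 5, 1, 4, 2
d = rank(x) − rank(y): -4, 2, -4, 5, -1, 2; Σd² = 66
ρ = 1 − 6Σd² / [n(n²−1)] = 1 − 6×66 / (6×35) = 1 − 396/210 ≈ -0.8857

-0.8857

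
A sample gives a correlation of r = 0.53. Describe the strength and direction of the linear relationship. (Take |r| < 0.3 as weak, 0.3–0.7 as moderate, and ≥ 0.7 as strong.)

r = 0.53 > 0 so the relationship is positive.
|r| = 0.53, which falls in the moderate range.

moderate positive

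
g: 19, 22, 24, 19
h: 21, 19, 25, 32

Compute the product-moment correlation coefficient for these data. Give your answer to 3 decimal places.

-0.285

n = 4, Σg = 84, Σh = 97, Σg² = 1782, Σh² = 2451, Σgh = 2025
nΣgh − ΣgΣh = 8100 − 8148 = -48
nΣg² − (Σg)² = 7128 − 7056 = 72; nΣh² − (Σh)² = 9804 − 9409 = 395
r = -48 / √(72 × 395) = -48 / 168.6416 ≈ -0.285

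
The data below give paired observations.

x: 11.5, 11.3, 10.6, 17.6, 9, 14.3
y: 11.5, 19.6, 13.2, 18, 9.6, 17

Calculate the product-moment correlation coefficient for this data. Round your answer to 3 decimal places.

0.640

n = 6, Σx = 74.3, Σy = 88.9, Σx² = 967.55, Σy² = 1395.81, Σxy = 1139.95
nΣxy − ΣxΣy = 6839.7 − 6605.27 = 234.43
nΣx² − (Σx)² = 5805.3 − 5520.49 = 284.81; nΣy² − (Σy)² = 8374.86 − 7903.21 = 471.65
r = 234.43 / √(284.81 × 471.65) = 234.43 / 366.5114 ≈ 0.640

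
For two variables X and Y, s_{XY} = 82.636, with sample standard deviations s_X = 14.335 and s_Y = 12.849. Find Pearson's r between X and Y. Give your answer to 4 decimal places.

r = Cov(X,Y) / (s_X · s_Y) = 82.636 / (14.335 × 12.849)
  = 82.636 / 184.1904 ≈ 0.4486

0.4486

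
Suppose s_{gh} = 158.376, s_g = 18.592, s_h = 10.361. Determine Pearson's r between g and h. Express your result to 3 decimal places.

0.822

r = Cov(g,h) / (s_g · s_h) = 158.376 / (18.592 × 10.361)
  = 158.376 / 192.6317 ≈ 0.822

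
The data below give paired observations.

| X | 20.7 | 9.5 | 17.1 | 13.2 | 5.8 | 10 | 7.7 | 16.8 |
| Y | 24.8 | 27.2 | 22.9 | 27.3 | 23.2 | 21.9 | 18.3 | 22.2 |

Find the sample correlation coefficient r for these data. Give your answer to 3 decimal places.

n = 8, ΣX = 100.8, ΣY = 187.8, ΣX² = 1460.56, ΣY² = 4470.16, ΣXY = 2391.14
nΣXY − ΣXΣY = 19129.12 − 18930.24 = 198.88
nΣX² − (ΣX)² = 11684.48 − 10160.64 = 1523.84; nΣY² − (ΣY)² = 35761.28 − 35268.84 = 492.44
r = 198.88 / √(1523.84 × 492.44) = 198.88 / 866.2562 ≈ 0.230

0.230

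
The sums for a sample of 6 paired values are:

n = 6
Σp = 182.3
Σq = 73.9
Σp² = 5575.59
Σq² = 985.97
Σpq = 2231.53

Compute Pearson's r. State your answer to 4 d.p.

r = (nΣpq − ΣpΣq) / √[(nΣp² − (Σp)²)(nΣq² − (Σq)²)]
Numerator: 6×2231.53 − 182.3×73.9 = -82.79
Denominator: √[(33453.54 − 33233.29)(5915.82 − 5461.21)] = √[220.25 × 454.61] = 316.4299
r = -82.79 / 316.4299 ≈ -0.2616

-0.2616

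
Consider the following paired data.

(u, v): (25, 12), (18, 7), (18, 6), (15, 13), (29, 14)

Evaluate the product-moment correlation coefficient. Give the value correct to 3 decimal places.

n = 5, Σu = 105, Σv = 52, Σu² = 2339, Σv² = 594, Σuv = 1135
nΣuv − ΣuΣv = 5675 − 5460 = 215
nΣu² − (Σu)² = 11695 − 11025 = 670; nΣv² − (Σv)² = 2970 − 2704 = 266
r = 215 / √(670 × 266) = 215 / 422.1611 ≈ 0.509

0.509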